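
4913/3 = 4913/3 = 1637.67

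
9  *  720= 6480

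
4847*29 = 140563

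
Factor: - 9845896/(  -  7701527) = 2^3 * 17^ ( - 1)*23^(  -  1)*223^1*5519^1* 19697^(  -  1)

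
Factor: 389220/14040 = 2^( -1)*3^(-2 )*499^1  =  499/18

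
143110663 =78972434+64138229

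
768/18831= 256/6277 = 0.04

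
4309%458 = 187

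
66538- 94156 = - 27618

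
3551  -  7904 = - 4353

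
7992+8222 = 16214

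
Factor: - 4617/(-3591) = 3^2*7^ (- 1)  =  9/7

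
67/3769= 67/3769 = 0.02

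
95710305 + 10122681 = 105832986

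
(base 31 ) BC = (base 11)2a1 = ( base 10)353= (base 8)541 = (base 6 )1345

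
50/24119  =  50/24119  =  0.00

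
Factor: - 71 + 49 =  - 2^1 *11^1 =- 22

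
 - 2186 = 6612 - 8798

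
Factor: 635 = 5^1*127^1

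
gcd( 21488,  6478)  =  158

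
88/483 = 88/483 =0.18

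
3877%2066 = 1811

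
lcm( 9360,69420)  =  833040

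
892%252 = 136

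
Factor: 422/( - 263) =- 2^1*211^1 * 263^(-1)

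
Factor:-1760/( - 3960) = 2^2 * 3^( - 2) = 4/9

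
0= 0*57186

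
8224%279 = 133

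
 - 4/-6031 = 4/6031 = 0.00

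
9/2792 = 9/2792 = 0.00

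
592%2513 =592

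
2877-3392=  - 515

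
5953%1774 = 631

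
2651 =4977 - 2326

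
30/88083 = 10/29361 = 0.00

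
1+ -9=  - 8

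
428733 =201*2133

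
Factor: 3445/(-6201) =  - 3^( - 2)*5^1 = - 5/9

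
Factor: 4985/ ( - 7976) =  - 5/8  =  - 2^( - 3)*5^1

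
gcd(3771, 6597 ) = 9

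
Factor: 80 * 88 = 7040 =2^7 * 5^1  *  11^1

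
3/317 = 3/317 = 0.01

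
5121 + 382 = 5503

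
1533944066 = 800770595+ 733173471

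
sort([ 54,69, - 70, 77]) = [ - 70,54,69,77]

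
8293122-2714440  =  5578682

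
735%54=33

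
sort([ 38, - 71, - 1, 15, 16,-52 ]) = [ - 71, - 52, - 1,  15, 16, 38] 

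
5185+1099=6284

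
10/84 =5/42 = 0.12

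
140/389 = 140/389 = 0.36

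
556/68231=556/68231 = 0.01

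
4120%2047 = 26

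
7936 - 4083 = 3853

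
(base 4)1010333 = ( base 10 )4415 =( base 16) 113F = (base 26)6dl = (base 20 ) B0F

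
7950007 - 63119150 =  - 55169143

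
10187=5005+5182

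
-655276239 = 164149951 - 819426190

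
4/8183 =4/8183 = 0.00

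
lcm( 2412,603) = 2412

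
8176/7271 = 1+905/7271 = 1.12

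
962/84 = 11 + 19/42 = 11.45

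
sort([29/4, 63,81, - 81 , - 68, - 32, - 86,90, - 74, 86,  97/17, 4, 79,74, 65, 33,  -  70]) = [ - 86, - 81, - 74, - 70,-68, - 32,  4, 97/17,29/4, 33,  63,  65, 74,79,81,  86, 90]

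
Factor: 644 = 2^2*7^1*23^1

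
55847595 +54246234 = 110093829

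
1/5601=1/5601 = 0.00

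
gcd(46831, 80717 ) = 1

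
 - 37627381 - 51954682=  - 89582063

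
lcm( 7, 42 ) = 42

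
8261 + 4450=12711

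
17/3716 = 17/3716 = 0.00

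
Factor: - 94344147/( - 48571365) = 31448049/16190455 = 3^1 * 5^ ( - 1) * 107^1*313^2*677^ ( - 1 ) * 4783^( - 1)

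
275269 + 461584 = 736853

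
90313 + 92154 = 182467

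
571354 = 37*15442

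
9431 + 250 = 9681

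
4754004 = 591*8044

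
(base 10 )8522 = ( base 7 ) 33563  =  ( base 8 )20512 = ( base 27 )BIH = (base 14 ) 316a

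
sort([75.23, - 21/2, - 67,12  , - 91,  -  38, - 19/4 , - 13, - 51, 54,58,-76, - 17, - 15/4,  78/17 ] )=[ - 91, - 76, - 67,-51, - 38, - 17 , - 13, - 21/2, - 19/4, - 15/4, 78/17 , 12, 54, 58,75.23] 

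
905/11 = 82 + 3/11= 82.27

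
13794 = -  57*( - 242)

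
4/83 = 4/83= 0.05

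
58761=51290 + 7471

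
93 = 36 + 57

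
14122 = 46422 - 32300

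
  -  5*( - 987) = 4935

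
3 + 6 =9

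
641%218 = 205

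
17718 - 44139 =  - 26421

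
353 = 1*353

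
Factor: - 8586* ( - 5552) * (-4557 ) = -2^5*3^5*7^2*31^1*53^1*347^1= - 217229783904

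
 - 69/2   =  -69/2=-  34.50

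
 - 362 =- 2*181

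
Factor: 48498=2^1*3^1 * 59^1*137^1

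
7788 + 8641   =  16429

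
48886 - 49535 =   -  649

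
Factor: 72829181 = 61^1 * 101^1*11821^1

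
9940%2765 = 1645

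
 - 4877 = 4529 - 9406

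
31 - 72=-41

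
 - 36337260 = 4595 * (-7908 ) 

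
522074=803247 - 281173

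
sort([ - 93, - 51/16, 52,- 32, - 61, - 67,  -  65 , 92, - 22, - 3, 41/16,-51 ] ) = [ - 93, - 67 ,-65, - 61, - 51 ,-32, - 22,-51/16, - 3, 41/16,  52, 92]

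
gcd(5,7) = 1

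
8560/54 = 4280/27  =  158.52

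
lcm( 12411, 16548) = 49644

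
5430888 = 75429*72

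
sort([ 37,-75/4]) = [-75/4,  37 ]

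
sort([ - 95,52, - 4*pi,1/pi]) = [ -95, - 4* pi,1/pi, 52]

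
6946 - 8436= - 1490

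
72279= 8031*9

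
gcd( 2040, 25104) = 24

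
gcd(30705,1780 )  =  445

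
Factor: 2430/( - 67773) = - 2^1 * 3^4*5^1*19^(  -  1)*29^(  -  1)*41^( - 1) = - 810/22591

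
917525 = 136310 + 781215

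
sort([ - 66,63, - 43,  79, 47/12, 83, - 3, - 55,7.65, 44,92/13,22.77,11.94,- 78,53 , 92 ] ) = [ - 78, - 66,- 55,-43, - 3, 47/12,92/13,7.65, 11.94 , 22.77,44,53 , 63, 79,83,92 ] 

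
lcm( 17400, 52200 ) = 52200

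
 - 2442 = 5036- 7478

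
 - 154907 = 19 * ( - 8153)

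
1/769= 1/769 = 0.00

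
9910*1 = 9910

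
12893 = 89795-76902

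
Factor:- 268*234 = -2^3*3^2*13^1*67^1 = - 62712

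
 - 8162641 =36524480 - 44687121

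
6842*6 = 41052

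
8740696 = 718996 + 8021700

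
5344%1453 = 985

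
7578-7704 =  - 126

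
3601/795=4  +  421/795 = 4.53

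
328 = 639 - 311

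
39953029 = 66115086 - 26162057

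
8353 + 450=8803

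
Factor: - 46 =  - 2^1*23^1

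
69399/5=13879 + 4/5 = 13879.80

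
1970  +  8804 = 10774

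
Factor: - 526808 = -2^3*65851^1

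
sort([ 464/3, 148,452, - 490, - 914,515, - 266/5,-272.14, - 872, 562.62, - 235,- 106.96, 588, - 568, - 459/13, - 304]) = [  -  914, - 872, - 568, - 490, - 304, - 272.14, - 235, - 106.96, - 266/5, - 459/13, 148 , 464/3,452,515, 562.62,  588]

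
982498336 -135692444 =846805892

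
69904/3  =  69904/3= 23301.33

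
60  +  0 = 60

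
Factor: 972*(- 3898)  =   - 2^3*3^5*1949^1   =  -  3788856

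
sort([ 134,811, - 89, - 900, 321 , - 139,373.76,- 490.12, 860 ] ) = [ - 900,-490.12, - 139, - 89, 134,  321,373.76,811,  860]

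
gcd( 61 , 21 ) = 1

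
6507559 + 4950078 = 11457637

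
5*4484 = 22420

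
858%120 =18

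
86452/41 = 2108 + 24/41 = 2108.59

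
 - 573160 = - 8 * 71645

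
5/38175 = 1/7635 = 0.00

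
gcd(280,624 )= 8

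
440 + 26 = 466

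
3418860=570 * 5998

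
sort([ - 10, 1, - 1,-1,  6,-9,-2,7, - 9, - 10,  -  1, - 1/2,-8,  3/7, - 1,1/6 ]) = [ - 10,-10, - 9 ,-9, - 8,-2, - 1, - 1,-1, - 1, - 1/2, 1/6, 3/7,1,  6,7 ] 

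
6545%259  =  70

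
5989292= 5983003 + 6289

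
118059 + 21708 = 139767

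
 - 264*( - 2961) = 781704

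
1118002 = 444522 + 673480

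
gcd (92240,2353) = 1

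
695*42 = 29190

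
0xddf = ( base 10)3551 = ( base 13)1802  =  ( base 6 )24235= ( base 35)2vg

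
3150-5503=- 2353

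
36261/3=12087 = 12087.00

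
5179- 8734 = -3555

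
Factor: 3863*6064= 23425232 = 2^4*379^1*3863^1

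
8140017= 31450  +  8108567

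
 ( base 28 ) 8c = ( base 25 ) 9b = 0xEC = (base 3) 22202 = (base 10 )236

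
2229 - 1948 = 281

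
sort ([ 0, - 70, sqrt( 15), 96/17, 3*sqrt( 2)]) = [-70, 0, sqrt( 15),3*sqrt( 2), 96/17]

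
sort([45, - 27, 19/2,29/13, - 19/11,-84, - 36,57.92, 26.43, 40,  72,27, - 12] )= [-84, - 36, - 27,-12,  -  19/11,29/13, 19/2,26.43, 27,40, 45,57.92  ,  72]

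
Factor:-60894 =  - 2^1 * 3^2*17^1*199^1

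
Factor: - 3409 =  - 7^1*487^1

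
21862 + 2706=24568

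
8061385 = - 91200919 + 99262304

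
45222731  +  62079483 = 107302214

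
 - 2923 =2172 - 5095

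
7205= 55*131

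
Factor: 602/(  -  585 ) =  - 2^1 * 3^ ( - 2) *5^( - 1) * 7^1 * 13^( - 1 ) * 43^1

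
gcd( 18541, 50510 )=1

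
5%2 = 1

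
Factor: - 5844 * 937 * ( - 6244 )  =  2^4* 3^1 * 7^1*223^1 * 487^1 *937^1=34191070032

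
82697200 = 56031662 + 26665538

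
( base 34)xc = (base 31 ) 15I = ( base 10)1134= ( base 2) 10001101110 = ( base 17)3FC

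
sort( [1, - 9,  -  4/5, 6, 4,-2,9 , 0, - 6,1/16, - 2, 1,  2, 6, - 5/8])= [-9,  -  6, - 2, - 2,-4/5 ,-5/8, 0,  1/16, 1, 1, 2, 4,6, 6, 9 ] 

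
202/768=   101/384 = 0.26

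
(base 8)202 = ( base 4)2002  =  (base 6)334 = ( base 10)130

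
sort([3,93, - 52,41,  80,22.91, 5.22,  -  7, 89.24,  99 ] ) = [-52, - 7, 3,5.22,22.91,41,80, 89.24,93,99]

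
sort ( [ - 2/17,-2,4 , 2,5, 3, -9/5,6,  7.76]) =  [ - 2, - 9/5, - 2/17, 2 , 3,  4, 5,6, 7.76]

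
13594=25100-11506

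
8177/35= 233+22/35 = 233.63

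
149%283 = 149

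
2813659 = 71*39629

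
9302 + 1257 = 10559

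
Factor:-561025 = -5^2 * 22441^1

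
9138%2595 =1353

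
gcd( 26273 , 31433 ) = 43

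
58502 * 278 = 16263556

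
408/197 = 2  +  14/197 = 2.07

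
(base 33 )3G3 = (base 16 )ed6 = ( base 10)3798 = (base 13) 1962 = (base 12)2246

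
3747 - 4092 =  - 345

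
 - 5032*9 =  - 45288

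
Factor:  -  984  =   - 2^3*3^1*41^1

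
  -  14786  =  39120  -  53906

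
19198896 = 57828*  332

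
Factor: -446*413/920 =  - 2^( - 2)*5^ ( - 1 )*7^1*23^( - 1)*59^1*223^1 = - 92099/460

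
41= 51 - 10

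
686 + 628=1314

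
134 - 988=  - 854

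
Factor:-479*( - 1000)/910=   47900/91 =2^2*5^2*7^(-1 )*13^(-1)*479^1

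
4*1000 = 4000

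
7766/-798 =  - 10 + 107/399 = - 9.73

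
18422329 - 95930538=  - 77508209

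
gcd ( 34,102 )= 34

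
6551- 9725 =- 3174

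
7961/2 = 3980 + 1/2 =3980.50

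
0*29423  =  0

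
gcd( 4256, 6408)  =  8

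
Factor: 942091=942091^1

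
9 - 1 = 8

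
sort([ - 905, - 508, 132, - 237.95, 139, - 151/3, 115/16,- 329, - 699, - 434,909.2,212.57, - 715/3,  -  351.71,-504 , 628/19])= [ - 905, - 699,  -  508,  -  504,-434, - 351.71, - 329, -715/3, - 237.95, - 151/3, 115/16, 628/19,132,  139, 212.57, 909.2]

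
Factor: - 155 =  - 5^1*31^1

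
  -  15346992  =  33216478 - 48563470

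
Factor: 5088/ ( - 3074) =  - 2^4 * 3^1*29^( - 1) = - 48/29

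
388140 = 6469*60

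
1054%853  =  201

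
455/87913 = 65/12559 = 0.01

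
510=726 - 216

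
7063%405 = 178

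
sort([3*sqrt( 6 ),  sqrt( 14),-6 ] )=[-6,sqrt(14),3*sqrt( 6 )]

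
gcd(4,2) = 2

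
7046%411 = 59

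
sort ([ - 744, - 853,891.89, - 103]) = [ - 853,- 744, - 103,  891.89 ] 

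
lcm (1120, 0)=0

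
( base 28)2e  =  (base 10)70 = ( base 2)1000110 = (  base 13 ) 55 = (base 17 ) 42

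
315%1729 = 315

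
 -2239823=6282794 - 8522617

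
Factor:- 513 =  - 3^3 *19^1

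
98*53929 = 5285042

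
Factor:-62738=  - 2^1 * 13^1*19^1*127^1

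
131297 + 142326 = 273623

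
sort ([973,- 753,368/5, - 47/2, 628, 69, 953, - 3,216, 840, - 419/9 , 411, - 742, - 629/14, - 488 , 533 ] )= [ - 753, - 742, - 488, - 419/9, - 629/14,- 47/2 , - 3,69,368/5,216,411,533,  628,840,953,973 ] 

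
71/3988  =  71/3988 = 0.02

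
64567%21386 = 409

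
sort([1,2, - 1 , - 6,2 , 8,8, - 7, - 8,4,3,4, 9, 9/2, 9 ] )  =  [ - 8, - 7, - 6, - 1,1,2,  2, 3, 4 , 4,9/2, 8, 8, 9,9 ]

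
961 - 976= - 15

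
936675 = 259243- - 677432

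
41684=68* 613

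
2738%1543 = 1195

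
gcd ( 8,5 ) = 1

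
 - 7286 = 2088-9374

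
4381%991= 417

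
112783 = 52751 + 60032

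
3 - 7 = - 4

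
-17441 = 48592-66033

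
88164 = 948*93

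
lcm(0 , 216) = 0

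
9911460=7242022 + 2669438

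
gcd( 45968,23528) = 136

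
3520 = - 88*(  -  40) 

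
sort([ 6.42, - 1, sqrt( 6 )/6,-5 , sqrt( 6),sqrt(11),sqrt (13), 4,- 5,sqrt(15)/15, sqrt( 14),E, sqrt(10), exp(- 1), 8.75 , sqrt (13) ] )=[ - 5, - 5 , - 1, sqrt( 15)/15,exp( -1) , sqrt( 6 )/6,sqrt( 6 ),E,sqrt(10),sqrt (11) , sqrt(13), sqrt( 13 ),sqrt(14 ),4,6.42,8.75]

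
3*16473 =49419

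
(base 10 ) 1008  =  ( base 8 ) 1760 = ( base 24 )1I0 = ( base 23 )1KJ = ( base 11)837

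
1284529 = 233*5513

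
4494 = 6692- 2198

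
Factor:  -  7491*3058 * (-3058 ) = 70051067724 = 2^2*3^1 * 11^3*139^2*227^1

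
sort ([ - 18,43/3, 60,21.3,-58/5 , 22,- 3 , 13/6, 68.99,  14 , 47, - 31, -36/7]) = [ - 31,  -  18,-58/5, - 36/7,  -  3,13/6,14,43/3, 21.3,  22,  47,  60,68.99] 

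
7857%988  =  941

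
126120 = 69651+56469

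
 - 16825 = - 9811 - 7014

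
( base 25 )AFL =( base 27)934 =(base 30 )7BG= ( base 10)6646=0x19F6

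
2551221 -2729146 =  - 177925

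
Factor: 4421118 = 2^1*3^1*13^1*56681^1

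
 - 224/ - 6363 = 32/909 =0.04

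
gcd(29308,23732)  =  68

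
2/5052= 1/2526 =0.00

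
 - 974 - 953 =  - 1927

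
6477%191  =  174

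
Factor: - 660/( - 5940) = 1/9 = 3^( - 2) 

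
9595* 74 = 710030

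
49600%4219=3191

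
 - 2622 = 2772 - 5394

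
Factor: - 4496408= - 2^3*7^1*23^1 * 3491^1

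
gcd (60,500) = 20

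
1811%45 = 11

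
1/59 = 1/59  =  0.02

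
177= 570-393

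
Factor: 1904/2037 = 2^4 * 3^(-1)*17^1*97^ (- 1) = 272/291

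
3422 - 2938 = 484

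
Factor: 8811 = 3^2*11^1* 89^1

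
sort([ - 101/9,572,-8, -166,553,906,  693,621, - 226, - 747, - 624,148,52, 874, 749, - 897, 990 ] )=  [ - 897 ,  -  747, - 624, - 226, - 166 , - 101/9, - 8,52, 148,553,572, 621,693,749 , 874 , 906, 990]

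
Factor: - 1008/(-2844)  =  28/79 = 2^2 * 7^1 *79^( - 1 ) 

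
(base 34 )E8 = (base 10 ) 484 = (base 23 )l1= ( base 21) 121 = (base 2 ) 111100100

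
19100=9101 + 9999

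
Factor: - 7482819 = -3^1*2494273^1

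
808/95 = 8 +48/95 = 8.51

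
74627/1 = 74627  =  74627.00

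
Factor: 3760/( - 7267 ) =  - 2^4*5^1*13^( - 2)*43^(-1 )*47^1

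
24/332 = 6/83  =  0.07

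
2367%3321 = 2367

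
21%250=21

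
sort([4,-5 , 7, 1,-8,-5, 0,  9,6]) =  [ -8,-5,-5,0, 1 , 4,6, 7,9]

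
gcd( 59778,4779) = 81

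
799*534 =426666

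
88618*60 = 5317080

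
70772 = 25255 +45517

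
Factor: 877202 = 2^1*438601^1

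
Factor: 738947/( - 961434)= - 2^ ( - 1 )*3^( - 2)*11^2*197^1*1723^(-1)  =  - 23837/31014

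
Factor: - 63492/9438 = - 2^1*11^( - 1) * 37^1 = - 74/11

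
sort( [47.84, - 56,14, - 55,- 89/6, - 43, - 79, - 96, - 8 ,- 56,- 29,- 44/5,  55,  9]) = [ - 96, - 79, - 56,-56, - 55, - 43, - 29, - 89/6, - 44/5, - 8,9, 14,47.84,  55]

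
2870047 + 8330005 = 11200052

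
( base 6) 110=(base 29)1d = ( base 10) 42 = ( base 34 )18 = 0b101010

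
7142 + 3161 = 10303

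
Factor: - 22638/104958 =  - 11/51 = - 3^(-1)*11^1  *  17^( - 1 )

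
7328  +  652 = 7980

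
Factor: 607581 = 3^4*13^1*577^1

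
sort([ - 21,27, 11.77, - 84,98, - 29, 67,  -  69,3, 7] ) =[  -  84, - 69, -29, - 21,  3,7, 11.77, 27,  67,98]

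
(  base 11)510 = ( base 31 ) JR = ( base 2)1001101000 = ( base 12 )434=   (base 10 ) 616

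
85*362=30770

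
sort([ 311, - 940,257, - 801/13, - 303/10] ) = [ - 940, - 801/13,- 303/10,257, 311]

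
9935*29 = 288115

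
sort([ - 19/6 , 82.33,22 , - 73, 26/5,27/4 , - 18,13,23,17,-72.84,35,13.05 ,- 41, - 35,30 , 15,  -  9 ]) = [ - 73, - 72.84,-41, - 35 ,-18,  -  9, - 19/6,26/5 , 27/4,  13,13.05, 15,17, 22,23 , 30,35, 82.33] 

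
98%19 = 3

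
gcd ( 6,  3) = 3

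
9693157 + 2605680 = 12298837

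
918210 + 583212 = 1501422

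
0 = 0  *58549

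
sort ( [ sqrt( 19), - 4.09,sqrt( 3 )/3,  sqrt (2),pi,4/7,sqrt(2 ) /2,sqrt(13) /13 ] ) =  [ - 4.09,sqrt( 13 )/13, 4/7,sqrt(3 ) /3, sqrt (2)/2, sqrt(2),pi , sqrt(19) ]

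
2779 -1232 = 1547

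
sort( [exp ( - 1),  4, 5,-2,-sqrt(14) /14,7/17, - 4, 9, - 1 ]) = [ - 4, - 2, - 1, - sqrt(14)/14,  exp( - 1),7/17,4,5,9]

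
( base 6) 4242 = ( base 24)1G2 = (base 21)23h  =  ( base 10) 962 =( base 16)3C2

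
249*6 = 1494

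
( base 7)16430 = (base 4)1021010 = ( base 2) 1001001000100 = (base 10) 4676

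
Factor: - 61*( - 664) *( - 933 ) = -2^3*3^1*61^1*83^1*311^1 = - 37790232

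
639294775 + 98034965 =737329740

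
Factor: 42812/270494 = 22/139=   2^1*11^1*139^(-1 )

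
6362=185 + 6177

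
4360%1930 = 500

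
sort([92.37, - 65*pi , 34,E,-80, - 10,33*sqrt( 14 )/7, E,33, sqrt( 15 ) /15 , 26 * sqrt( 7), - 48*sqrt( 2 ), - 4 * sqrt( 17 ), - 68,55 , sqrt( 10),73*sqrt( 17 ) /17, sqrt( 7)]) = [ - 65*pi,-80, - 68, - 48*sqrt( 2), - 4*sqrt(17 ), - 10 , sqrt(15) /15, sqrt( 7 ),  E, E,  sqrt( 10),33*sqrt(14) /7 , 73*sqrt(17)/17,33,34,55, 26* sqrt( 7 ) , 92.37 ]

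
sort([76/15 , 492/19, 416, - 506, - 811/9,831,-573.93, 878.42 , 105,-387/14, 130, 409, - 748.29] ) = [ - 748.29, - 573.93, - 506,-811/9, - 387/14,76/15,492/19, 105, 130, 409,416,  831,878.42 ] 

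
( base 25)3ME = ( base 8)4607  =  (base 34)23P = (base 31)2gl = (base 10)2439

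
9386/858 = 361/33 = 10.94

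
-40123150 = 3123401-43246551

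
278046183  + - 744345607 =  - 466299424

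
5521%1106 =1097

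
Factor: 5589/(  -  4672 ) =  - 2^( - 6) * 3^5*23^1 * 73^( - 1 )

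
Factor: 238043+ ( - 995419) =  - 2^7* 61^1*97^1 = - 757376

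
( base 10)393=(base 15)1B3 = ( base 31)cl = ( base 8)611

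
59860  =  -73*(-820)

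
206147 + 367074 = 573221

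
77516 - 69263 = 8253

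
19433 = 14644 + 4789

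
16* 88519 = 1416304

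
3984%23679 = 3984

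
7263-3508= 3755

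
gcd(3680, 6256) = 368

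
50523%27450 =23073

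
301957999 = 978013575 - 676055576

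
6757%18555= 6757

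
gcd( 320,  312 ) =8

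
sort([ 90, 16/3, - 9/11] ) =[ - 9/11,  16/3 , 90]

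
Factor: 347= 347^1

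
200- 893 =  - 693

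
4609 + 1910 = 6519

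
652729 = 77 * 8477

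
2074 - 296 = 1778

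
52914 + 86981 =139895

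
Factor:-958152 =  - 2^3*3^1*13^1*37^1*83^1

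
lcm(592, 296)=592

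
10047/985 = 10 + 1/5 =10.20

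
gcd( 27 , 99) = 9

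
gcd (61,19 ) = 1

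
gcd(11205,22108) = 1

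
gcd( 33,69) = 3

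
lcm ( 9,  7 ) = 63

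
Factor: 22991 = 83^1*277^1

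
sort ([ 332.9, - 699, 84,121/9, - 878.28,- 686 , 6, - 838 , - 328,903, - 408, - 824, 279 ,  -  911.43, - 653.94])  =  [ - 911.43, - 878.28, - 838,-824, - 699,- 686,-653.94, - 408, - 328,6,121/9 , 84, 279, 332.9, 903]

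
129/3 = 43 =43.00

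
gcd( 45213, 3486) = 21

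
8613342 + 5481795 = 14095137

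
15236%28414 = 15236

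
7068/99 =71 + 13/33 = 71.39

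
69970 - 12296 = 57674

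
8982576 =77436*116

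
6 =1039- 1033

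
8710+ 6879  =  15589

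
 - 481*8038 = - 3866278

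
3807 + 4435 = 8242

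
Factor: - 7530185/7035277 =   -  5^1*13^1*2087^( - 1) * 3371^( - 1 )*115849^1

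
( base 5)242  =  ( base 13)57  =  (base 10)72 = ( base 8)110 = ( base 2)1001000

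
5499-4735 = 764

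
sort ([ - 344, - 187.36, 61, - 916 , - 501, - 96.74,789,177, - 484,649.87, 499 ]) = [ - 916,- 501 , - 484, - 344, - 187.36, - 96.74,61 , 177,499,649.87 , 789 ] 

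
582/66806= 291/33403= 0.01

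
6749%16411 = 6749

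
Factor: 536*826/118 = 3752 = 2^3*7^1*67^1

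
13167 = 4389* 3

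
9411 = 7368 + 2043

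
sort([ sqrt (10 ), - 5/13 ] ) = [ - 5/13,sqrt( 10 )]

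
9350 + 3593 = 12943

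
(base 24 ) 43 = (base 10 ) 99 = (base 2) 1100011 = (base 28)3F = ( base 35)2t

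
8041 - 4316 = 3725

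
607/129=607/129=4.71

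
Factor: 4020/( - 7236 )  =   - 5/9 = -3^( - 2)*5^1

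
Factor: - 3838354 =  - 2^1*13^1*147629^1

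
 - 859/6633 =-1 + 5774/6633= - 0.13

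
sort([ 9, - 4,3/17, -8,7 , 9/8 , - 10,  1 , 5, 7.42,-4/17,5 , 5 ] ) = [ - 10 , - 8, - 4, - 4/17, 3/17,1 , 9/8, 5,  5,5,7 , 7.42, 9]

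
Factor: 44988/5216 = 69/8 = 2^(  -  3 )* 3^1*23^1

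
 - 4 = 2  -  6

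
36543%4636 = 4091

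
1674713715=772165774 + 902547941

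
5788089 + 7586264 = 13374353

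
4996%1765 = 1466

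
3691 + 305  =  3996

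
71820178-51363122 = 20457056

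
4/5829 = 4/5829 = 0.00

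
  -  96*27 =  - 2592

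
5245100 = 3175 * 1652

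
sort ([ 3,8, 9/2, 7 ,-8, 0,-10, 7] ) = [ - 10,-8,0 , 3, 9/2, 7, 7, 8] 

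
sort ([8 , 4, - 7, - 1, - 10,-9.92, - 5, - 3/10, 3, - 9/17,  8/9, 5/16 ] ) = [-10, - 9.92, - 7, - 5, - 1, - 9/17, - 3/10, 5/16,8/9,  3,4, 8]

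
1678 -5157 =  - 3479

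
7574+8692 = 16266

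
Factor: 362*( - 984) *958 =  - 2^5*3^1*41^1 * 181^1*479^1 = - 341247264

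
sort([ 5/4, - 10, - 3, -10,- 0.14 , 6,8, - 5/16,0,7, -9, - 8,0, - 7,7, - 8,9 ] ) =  [ - 10, - 10, - 9, - 8 , - 8, - 7, - 3, - 5/16, - 0.14,0,0,5/4,6, 7,7,8, 9] 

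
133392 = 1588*84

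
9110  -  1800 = 7310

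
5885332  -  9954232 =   -  4068900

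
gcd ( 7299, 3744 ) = 9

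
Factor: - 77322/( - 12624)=2^( - 3)*7^2 = 49/8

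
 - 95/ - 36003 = 95/36003  =  0.00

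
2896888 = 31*93448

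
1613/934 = 1613/934 = 1.73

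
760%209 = 133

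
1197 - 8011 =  - 6814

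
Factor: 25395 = 3^1*5^1*1693^1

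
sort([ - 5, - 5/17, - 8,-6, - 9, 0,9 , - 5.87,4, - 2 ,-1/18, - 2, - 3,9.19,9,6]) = [ - 9, - 8,  -  6, - 5.87, - 5,-3, - 2, - 2 , - 5/17, - 1/18, 0,  4,  6,  9,9,9.19 ]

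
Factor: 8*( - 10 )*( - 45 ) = 2^4*3^2* 5^2  =  3600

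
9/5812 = 9/5812=0.00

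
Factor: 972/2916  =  1/3 =3^ (-1)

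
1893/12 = 631/4= 157.75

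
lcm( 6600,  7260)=72600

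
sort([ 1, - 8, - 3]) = [ - 8, - 3, 1]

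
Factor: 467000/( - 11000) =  - 11^( - 1 )*467^1=- 467/11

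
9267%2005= 1247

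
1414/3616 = 707/1808 = 0.39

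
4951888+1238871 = 6190759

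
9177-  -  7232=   16409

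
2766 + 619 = 3385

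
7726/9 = 858 + 4/9 = 858.44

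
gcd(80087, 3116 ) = 1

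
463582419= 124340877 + 339241542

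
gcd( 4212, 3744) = 468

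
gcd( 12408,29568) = 264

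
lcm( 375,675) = 3375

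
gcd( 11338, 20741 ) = 1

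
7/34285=7/34285=0.00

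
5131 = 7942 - 2811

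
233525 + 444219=677744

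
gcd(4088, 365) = 73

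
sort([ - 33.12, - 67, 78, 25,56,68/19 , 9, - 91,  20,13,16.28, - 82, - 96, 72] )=[ - 96, - 91 , - 82 ,  -  67,-33.12,68/19, 9 , 13, 16.28, 20,25,  56,  72,78]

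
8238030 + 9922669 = 18160699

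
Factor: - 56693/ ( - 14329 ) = 91/23=7^1*13^1 * 23^( - 1)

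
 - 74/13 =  - 74/13=- 5.69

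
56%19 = 18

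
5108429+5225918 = 10334347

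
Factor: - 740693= - 740693^1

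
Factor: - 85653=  - 3^2*31^1*307^1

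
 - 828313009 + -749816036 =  - 1578129045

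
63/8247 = 21/2749 =0.01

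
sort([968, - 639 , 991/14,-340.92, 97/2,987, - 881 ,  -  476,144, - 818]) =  [ - 881,-818 , - 639, - 476, - 340.92,97/2, 991/14 , 144, 968,  987]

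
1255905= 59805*21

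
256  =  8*32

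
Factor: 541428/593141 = 2^2* 3^1*45119^1* 593141^ (- 1)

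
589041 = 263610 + 325431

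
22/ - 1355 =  - 1 + 1333/1355 = - 0.02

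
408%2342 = 408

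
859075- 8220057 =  - 7360982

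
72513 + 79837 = 152350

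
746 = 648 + 98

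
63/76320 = 7/8480 = 0.00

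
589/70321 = 589/70321 = 0.01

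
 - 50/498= - 1 + 224/249  =  - 0.10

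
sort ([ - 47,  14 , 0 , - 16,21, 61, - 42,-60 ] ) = [  -  60, - 47, - 42, - 16,0,14, 21, 61 ] 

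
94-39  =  55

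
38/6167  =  38/6167  =  0.01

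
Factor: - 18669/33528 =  - 2^(  -  3)*7^2 * 11^ ( - 1 ) = - 49/88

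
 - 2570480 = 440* ( - 5842) 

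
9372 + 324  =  9696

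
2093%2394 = 2093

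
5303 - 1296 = 4007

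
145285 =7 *20755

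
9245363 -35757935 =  - 26512572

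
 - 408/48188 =  -  1 + 11945/12047 =- 0.01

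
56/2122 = 28/1061 =0.03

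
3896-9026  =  -5130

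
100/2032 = 25/508 = 0.05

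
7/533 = 7/533 = 0.01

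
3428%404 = 196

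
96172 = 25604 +70568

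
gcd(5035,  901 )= 53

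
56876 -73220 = - 16344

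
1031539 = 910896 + 120643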